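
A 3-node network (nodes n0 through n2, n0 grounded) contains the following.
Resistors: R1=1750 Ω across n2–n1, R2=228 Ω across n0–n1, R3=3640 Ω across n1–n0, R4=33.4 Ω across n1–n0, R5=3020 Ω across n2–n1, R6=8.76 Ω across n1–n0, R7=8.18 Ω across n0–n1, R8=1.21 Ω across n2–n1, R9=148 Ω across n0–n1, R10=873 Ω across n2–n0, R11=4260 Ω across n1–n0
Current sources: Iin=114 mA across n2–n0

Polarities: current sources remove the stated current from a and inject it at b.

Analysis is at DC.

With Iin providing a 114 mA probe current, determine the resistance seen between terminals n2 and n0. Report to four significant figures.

R_eq = 4.780 Ω

Apply KCL at each of the 2 non-ground nodes and solve the resulting linear system.
Node n1: branches {R1, R2, R3, R4, R5, R6, R7, R8, R9, R11} → V_1 = -0.4078
Node n2: branches {R1, R5, R8, R10, Iin} → V_2 = -0.5449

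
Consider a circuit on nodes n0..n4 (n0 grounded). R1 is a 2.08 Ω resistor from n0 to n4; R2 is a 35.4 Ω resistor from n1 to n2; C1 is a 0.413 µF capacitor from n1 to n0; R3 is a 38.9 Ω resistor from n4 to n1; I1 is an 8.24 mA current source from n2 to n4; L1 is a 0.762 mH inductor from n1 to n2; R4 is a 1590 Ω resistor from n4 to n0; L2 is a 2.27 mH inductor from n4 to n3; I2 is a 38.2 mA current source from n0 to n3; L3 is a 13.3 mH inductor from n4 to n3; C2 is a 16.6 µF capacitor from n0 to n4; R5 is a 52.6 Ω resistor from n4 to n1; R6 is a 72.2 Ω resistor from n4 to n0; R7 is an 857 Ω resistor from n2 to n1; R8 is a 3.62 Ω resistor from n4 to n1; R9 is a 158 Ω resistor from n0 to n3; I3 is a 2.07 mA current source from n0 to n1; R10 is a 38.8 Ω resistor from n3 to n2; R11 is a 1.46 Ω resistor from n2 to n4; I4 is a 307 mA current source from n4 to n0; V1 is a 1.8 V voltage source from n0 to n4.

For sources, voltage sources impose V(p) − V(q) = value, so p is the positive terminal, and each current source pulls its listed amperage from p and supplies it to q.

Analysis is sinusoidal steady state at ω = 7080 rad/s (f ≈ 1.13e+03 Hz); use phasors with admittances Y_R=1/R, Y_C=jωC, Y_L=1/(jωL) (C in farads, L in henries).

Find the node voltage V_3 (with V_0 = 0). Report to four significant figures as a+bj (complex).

MNA unknowns: 4 node voltages V₁..V_4 plus 1 source current (V1)
R1: Y=0.4808+0.000j on G[0,4]
R2: Y=0.02825+0.000j on G[1,2]
C1: Y=0.000+0.002924j on G[1,0]
R3: Y=0.02571+0.000j on G[4,1]
I1: z[2]−=0.00824, z[4]+=0.00824
L1: Y=0.000-0.1854j on G[1,2]
R4: Y=0.0006289+0.000j on G[4,0]
L2: Y=0.000-0.06222j on G[4,3]
I2: z[0]−=0.0382, z[3]+=0.0382
L3: Y=0.000-0.01062j on G[4,3]
C2: Y=0.000+0.1175j on G[0,4]
R5: Y=0.01901+0.000j on G[4,1]
R6: Y=0.01385+0.000j on G[4,0]
R7: Y=0.001167+0.000j on G[2,1]
R8: Y=0.2762+0.000j on G[4,1]
R9: Y=0.006329+0.000j on G[0,3]
I3: z[0]−=0.00207, z[1]+=0.00207
R10: Y=0.02577+0.000j on G[3,2]
R11: Y=0.6849+0.000j on G[2,4]
I4: z[4]−=0.307, z[0]+=0.307
V1: row V0−V4=1.8, i_V1 at 0,4
solve → V1=-1.795+0.02036j, V2=-1.802+0.01893j, V3=-1.555+0.5720j, V4=-1.800+0.000j
aux → i_V1=-0.6346-0.2132j

-1.555+0.5720j V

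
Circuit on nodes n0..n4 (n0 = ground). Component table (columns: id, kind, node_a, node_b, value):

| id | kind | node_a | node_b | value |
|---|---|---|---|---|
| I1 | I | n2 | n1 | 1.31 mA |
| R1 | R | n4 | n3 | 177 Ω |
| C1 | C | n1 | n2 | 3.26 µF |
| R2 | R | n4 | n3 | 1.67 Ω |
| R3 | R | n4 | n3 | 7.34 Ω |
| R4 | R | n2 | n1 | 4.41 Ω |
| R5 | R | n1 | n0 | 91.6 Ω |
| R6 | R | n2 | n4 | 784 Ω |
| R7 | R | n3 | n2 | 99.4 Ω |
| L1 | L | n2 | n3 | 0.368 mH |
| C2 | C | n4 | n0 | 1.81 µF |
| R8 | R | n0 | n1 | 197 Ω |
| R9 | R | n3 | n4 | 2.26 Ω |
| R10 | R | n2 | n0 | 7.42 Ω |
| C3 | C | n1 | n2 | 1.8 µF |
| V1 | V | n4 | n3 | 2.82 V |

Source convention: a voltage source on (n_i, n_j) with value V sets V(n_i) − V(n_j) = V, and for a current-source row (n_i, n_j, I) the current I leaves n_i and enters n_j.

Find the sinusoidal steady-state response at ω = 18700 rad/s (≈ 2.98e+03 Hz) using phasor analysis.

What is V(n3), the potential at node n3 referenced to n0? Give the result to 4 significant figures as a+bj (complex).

MNA unknowns: 4 node voltages V₁..V_4 plus 1 source current (V1)
I1: z[2]−=0.00131, z[1]+=0.00131
R1: Y=0.005650+0.000j on G[4,3]
C1: Y=0.000+0.06096j on G[1,2]
R2: Y=0.5988+0.000j on G[4,3]
R3: Y=0.1362+0.000j on G[4,3]
R4: Y=0.2268+0.000j on G[2,1]
R5: Y=0.01092+0.000j on G[1,0]
R6: Y=0.001276+0.000j on G[2,4]
R7: Y=0.01006+0.000j on G[3,2]
L1: Y=0.000-0.1453j on G[2,3]
C2: Y=0.000+0.03385j on G[4,0]
R8: Y=0.005076+0.000j on G[0,1]
R9: Y=0.4425+0.000j on G[3,4]
R10: Y=0.1348+0.000j on G[2,0]
C3: Y=0.000+0.03366j on G[1,2]
V1: row V4−V3=2.82, i_V1 at 4,3
solve → V1=-0.2118-0.7136j, V2=-0.2473-0.7491j, V3=0.4998-1.085j, V4=3.320-1.085j
aux → i_V1=-3.378-0.1119j

0.4998-1.085j V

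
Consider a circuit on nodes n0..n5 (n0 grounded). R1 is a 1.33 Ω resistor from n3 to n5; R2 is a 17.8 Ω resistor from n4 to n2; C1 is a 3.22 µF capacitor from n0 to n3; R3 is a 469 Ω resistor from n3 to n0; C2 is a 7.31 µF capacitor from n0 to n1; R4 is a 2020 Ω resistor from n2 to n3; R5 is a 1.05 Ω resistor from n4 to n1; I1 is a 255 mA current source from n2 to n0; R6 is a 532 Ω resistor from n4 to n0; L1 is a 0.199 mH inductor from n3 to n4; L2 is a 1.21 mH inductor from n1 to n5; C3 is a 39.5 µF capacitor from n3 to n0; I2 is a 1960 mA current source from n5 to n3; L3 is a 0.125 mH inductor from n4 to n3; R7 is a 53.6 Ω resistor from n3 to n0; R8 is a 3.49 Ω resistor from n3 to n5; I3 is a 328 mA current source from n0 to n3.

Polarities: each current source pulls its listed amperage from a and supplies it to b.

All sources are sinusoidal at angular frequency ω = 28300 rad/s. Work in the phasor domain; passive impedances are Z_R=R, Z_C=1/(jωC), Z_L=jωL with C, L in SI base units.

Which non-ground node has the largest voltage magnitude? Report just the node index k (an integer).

2

Apply KCL at each of the 5 non-ground nodes and solve the resulting linear system.
Node n1: branches {C2, R5, L2} → V_1 = -0.3037-0.6295j
Node n2: branches {R2, R4, I1} → V_2 = -4.684-0.7361j
Node n3: branches {R1, C1, R3, R4, L1, C3, I2, L3, R7, R8, I3} → V_3 = 0.05230+0.04794j
Node n4: branches {R2, R5, R6, L1, L3} → V_4 = -0.1864-0.7430j
Node n5: branches {R1, L2, I2, R8} → V_5 = -1.853+0.004372j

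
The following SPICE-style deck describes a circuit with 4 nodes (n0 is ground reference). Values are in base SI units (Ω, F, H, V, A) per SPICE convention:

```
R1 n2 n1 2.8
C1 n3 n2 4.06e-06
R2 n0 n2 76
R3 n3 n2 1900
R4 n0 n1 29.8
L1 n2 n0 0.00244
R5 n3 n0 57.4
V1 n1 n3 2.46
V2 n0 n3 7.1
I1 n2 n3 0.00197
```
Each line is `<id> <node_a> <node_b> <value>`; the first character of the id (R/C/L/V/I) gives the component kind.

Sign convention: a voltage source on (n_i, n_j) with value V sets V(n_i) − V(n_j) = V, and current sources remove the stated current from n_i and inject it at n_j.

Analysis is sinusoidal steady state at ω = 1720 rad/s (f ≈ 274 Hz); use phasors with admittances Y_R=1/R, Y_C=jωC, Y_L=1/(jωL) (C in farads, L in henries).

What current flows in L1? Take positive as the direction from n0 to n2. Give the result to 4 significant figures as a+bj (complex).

0.5027-0.7549j A

Apply KCL at each of the 3 non-ground nodes and solve the resulting linear system.
Node n1: branches {R1, R4, V1} → V_1 = -4.640+0.000j
Node n2: branches {R1, C1, R2, R3, L1, I1} → V_2 = -3.168-2.110j
Node n3: branches {C1, R3, R5, V1, V2, I1} → V_3 = -7.100+0.000j
Source currents: i(V1)=0.6813-0.7535j, i(V2)=-0.8238+0.7272j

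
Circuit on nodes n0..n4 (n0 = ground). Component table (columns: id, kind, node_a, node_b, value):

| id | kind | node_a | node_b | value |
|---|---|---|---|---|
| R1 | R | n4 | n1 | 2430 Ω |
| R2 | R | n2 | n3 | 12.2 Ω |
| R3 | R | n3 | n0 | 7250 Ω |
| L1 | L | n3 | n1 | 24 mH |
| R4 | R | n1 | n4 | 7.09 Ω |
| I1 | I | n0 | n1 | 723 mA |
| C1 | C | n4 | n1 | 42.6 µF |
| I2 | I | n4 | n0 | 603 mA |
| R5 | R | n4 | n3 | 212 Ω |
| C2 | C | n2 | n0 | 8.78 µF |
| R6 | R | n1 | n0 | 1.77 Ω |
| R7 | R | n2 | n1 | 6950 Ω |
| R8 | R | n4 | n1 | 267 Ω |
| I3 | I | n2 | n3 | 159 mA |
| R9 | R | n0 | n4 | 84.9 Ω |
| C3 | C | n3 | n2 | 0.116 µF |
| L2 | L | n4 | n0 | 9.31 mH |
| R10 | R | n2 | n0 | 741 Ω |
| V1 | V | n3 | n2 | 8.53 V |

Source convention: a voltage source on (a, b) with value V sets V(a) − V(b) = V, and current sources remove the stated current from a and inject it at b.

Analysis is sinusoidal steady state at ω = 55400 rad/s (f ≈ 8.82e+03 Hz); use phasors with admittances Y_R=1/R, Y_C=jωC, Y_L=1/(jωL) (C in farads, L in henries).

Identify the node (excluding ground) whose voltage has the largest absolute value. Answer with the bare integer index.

3

Element admittances at ω=55400 rad/s:
  Y(R1) = 0.0004115+0.000j S between n4,n1
  Y(R2) = 0.08197+0.000j S between n2,n3
  Y(R3) = 0.0001379+0.000j S between n3,n0
  Y(L1) = 0.000-0.0007521j S between n3,n1
  Y(R4) = 0.1410+0.000j S between n1,n4
  I1: injects 0.723 A into n1 (from n0)
  Y(C1) = 0.000+2.360j S between n4,n1
  I2: injects 0.603 A into n0 (from n4)
  Y(R5) = 0.004717+0.000j S between n4,n3
  Y(C2) = 0.000+0.4864j S between n2,n0
  Y(R6) = 0.5650+0.000j S between n1,n0
  Y(R7) = 0.0001439+0.000j S between n2,n1
  Y(R8) = 0.003745+0.000j S between n4,n1
  I3: injects 0.159 A into n3 (from n2)
  Y(R9) = 0.01178+0.000j S between n0,n4
  Y(C3) = 0.000+0.006426j S between n3,n2
  Y(L2) = 0.000-0.001939j S between n4,n0
  Y(R10) = 0.001350+0.000j S between n2,n0
  V1: constraint V(n3)−V(n2) = 8.53
Assemble and solve the 5×5 MNA system:
  V(n1)=0.2755-0.01593j  V(n2)=0.01387+0.08287j  V(n3)=8.544+0.08287j  V(n4)=0.2595+0.2235j
  i(V1)=-0.5805-0.04795j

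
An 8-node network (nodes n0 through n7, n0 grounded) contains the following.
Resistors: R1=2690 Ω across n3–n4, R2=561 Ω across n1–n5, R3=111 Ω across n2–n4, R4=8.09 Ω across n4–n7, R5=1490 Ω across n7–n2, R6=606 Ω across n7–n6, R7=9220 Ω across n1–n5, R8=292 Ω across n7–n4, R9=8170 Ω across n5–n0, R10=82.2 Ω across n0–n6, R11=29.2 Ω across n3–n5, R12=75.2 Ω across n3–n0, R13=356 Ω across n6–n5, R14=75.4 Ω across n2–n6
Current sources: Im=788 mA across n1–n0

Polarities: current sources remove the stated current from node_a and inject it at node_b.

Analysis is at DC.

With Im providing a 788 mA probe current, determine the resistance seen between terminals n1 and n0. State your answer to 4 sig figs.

MNA unknowns: 7 node voltages V₁..V_7
R1: Y=0.0003717 on G[3,4]
R2: Y=0.001783 on G[1,5]
R3: Y=0.009009 on G[2,4]
R4: Y=0.1236 on G[4,7]
R5: Y=0.0006711 on G[7,2]
R6: Y=0.001650 on G[7,6]
R7: Y=0.0001085 on G[1,5]
R8: Y=0.003425 on G[7,4]
R9: Y=0.0001224 on G[5,0]
R10: Y=0.01217 on G[0,6]
R11: Y=0.03425 on G[3,5]
R12: Y=0.01330 on G[3,0]
R13: Y=0.002809 on G[6,5]
R14: Y=0.01326 on G[2,6]
Im: z[1]−=0.788, z[0]+=0.788
solve → V1=-481.9, V2=-13.73, V3=-46.74, V4=-14.68, V5=-65.23, V6=-13.03, V7=-14.66

R_eq = 611.6 Ω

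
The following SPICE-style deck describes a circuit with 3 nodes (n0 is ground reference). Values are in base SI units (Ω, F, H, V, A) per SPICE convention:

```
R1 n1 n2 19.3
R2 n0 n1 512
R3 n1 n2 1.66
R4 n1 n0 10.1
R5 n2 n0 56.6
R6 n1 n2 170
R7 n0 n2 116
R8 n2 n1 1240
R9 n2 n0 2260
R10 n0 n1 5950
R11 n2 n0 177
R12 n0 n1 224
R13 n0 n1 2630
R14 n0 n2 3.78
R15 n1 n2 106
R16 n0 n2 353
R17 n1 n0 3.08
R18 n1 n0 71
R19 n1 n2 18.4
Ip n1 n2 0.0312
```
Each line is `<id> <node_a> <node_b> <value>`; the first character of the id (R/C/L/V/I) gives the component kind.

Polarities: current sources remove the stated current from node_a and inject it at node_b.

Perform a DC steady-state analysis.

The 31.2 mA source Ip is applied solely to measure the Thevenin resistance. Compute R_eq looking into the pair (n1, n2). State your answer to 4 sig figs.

MNA unknowns: 2 node voltages V₁..V_2
R1: Y=0.05181 on G[1,2]
R2: Y=0.001953 on G[0,1]
R3: Y=0.6024 on G[1,2]
R4: Y=0.09901 on G[1,0]
R5: Y=0.01767 on G[2,0]
R6: Y=0.005882 on G[1,2]
R7: Y=0.008621 on G[0,2]
R8: Y=0.0008065 on G[2,1]
R9: Y=0.0004425 on G[2,0]
R10: Y=0.0001681 on G[0,1]
R11: Y=0.005650 on G[2,0]
R12: Y=0.004464 on G[0,1]
R13: Y=0.0003802 on G[0,1]
R14: Y=0.2646 on G[0,2]
R15: Y=0.009434 on G[1,2]
R16: Y=0.002833 on G[0,2]
R17: Y=0.3247 on G[1,0]
R18: Y=0.01408 on G[1,0]
R19: Y=0.05435 on G[1,2]
Ip: z[1]−=0.0312, z[2]+=0.0312
solve → V1=-0.01390, V2=0.02062

R_eq = 1.106 Ω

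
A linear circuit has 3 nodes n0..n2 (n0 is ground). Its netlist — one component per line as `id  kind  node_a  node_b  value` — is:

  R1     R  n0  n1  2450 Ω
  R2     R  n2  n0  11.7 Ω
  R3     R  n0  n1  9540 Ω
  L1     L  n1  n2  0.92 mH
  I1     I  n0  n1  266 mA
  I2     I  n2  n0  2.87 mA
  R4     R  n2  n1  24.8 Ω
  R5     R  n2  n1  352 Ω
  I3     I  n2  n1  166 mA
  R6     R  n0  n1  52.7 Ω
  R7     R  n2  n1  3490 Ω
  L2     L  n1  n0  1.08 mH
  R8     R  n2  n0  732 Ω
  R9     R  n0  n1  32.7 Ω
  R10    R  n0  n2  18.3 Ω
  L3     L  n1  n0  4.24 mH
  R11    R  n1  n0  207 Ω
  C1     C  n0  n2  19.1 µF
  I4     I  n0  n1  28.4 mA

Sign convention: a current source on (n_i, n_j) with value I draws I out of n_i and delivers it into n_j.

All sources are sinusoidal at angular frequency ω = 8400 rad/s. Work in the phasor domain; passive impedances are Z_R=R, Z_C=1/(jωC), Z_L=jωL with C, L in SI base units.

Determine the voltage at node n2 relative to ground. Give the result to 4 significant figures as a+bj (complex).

0.2191-0.1609j V

Element admittances at ω=8400 rad/s:
  Y(R1) = 0.0004082+0.000j S between n0,n1
  Y(R2) = 0.08547+0.000j S between n2,n0
  Y(R3) = 0.0001048+0.000j S between n0,n1
  Y(L1) = 0.000-0.1294j S between n1,n2
  I1: injects 0.266 A into n1 (from n0)
  I2: injects 0.00287 A into n0 (from n2)
  Y(R4) = 0.04032+0.000j S between n2,n1
  Y(R5) = 0.002841+0.000j S between n2,n1
  I3: injects 0.166 A into n1 (from n2)
  Y(R6) = 0.01898+0.000j S between n0,n1
  Y(R7) = 0.0002865+0.000j S between n2,n1
  Y(L2) = 0.000-0.1102j S between n1,n0
  Y(R8) = 0.001366+0.000j S between n2,n0
  Y(R9) = 0.03058+0.000j S between n0,n1
  Y(R10) = 0.05464+0.000j S between n0,n2
  Y(L3) = 0.000-0.02808j S between n1,n0
  Y(R11) = 0.004831+0.000j S between n1,n0
  Y(C1) = 0.000+0.1604j S between n0,n2
  I4: injects 0.0284 A into n1 (from n0)
Assemble and solve the 2×2 MNA system:
  V(n1)=0.6593+1.435j  V(n2)=0.2191-0.1609j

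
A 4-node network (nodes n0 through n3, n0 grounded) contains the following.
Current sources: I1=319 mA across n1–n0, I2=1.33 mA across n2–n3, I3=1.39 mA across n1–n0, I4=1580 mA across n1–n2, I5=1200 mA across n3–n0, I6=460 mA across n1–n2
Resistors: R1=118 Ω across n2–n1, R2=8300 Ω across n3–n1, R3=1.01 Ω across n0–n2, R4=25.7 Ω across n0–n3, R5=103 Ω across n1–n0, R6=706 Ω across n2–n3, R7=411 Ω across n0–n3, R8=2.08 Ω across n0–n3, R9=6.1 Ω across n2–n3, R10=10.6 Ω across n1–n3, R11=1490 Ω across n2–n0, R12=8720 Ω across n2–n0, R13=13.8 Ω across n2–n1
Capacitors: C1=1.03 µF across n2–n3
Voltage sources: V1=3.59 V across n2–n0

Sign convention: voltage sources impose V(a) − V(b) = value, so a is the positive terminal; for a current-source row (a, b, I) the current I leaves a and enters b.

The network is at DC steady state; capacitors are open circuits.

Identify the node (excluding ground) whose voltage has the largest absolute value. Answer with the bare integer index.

Apply KCL at each of the 3 non-ground nodes and solve the resulting linear system.
Node n1: branches {I1, R1, R2, R5, I3, R10, I4, I6, R13} → V_1 = -12.34
Node n2: branches {R1, R3, C1, R6, I2, R9, R11, I4, R12, I6, R13, V1} → V_2 = 3.590
Node n3: branches {R2, R4, C1, R6, I2, R7, R8, R9, R10, I5} → V_3 = -2.264
Source currents: i(V1)=-3.776

1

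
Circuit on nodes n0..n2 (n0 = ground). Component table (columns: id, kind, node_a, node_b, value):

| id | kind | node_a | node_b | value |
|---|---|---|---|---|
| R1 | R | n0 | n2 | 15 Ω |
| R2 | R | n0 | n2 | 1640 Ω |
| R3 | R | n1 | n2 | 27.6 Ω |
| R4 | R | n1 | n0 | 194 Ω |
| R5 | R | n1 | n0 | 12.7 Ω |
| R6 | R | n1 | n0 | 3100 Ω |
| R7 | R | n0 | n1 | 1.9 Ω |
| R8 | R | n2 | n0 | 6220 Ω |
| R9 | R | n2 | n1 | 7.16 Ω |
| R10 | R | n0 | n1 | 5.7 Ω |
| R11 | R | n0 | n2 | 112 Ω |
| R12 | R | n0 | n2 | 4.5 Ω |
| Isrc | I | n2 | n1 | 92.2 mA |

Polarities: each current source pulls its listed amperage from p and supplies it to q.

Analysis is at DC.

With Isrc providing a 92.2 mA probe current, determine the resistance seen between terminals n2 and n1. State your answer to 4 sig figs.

MNA unknowns: 2 node voltages V₁..V_2
R1: Y=0.06667 on G[0,2]
R2: Y=0.0006098 on G[0,2]
R3: Y=0.03623 on G[1,2]
R4: Y=0.005155 on G[1,0]
R5: Y=0.07874 on G[1,0]
R6: Y=0.0003226 on G[1,0]
R7: Y=0.5263 on G[0,1]
R8: Y=0.0001608 on G[2,0]
R9: Y=0.1397 on G[2,1]
R10: Y=0.1754 on G[0,1]
R11: Y=0.008929 on G[0,2]
R12: Y=0.2222 on G[0,2]
Isrc: z[2]−=0.0922, z[1]+=0.0922
solve → V1=0.06471, V2=-0.1703

R_eq = 2.549 Ω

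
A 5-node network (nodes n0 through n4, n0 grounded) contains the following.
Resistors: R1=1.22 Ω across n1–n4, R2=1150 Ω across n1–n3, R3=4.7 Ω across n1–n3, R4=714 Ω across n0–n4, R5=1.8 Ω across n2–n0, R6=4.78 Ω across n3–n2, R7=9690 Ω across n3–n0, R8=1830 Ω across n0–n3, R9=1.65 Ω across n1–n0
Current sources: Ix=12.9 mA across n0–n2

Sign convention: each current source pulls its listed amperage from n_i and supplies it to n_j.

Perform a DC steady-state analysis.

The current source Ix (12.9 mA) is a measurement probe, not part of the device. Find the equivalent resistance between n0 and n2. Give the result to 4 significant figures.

R_eq = 1.548 Ω

Element admittances at DC:
  Y(R1) = 0.8197 S between n1,n4
  Y(R2) = 0.0008696 S between n1,n3
  Y(R3) = 0.2128 S between n1,n3
  Y(R4) = 0.001401 S between n0,n4
  Y(R5) = 0.5556 S between n2,n0
  Y(R6) = 0.2092 S between n3,n2
  Y(R7) = 0.0001032 S between n3,n0
  Y(R8) = 0.0005464 S between n0,n3
  Y(R9) = 0.6061 S between n1,n0
  Ix: injects 0.0129 A into n2 (from n0)
Assemble and solve the 4×4 MNA system:
  V(n1)=0.002955  V(n2)=0.01998  V(n3)=0.01136  V(n4)=0.002950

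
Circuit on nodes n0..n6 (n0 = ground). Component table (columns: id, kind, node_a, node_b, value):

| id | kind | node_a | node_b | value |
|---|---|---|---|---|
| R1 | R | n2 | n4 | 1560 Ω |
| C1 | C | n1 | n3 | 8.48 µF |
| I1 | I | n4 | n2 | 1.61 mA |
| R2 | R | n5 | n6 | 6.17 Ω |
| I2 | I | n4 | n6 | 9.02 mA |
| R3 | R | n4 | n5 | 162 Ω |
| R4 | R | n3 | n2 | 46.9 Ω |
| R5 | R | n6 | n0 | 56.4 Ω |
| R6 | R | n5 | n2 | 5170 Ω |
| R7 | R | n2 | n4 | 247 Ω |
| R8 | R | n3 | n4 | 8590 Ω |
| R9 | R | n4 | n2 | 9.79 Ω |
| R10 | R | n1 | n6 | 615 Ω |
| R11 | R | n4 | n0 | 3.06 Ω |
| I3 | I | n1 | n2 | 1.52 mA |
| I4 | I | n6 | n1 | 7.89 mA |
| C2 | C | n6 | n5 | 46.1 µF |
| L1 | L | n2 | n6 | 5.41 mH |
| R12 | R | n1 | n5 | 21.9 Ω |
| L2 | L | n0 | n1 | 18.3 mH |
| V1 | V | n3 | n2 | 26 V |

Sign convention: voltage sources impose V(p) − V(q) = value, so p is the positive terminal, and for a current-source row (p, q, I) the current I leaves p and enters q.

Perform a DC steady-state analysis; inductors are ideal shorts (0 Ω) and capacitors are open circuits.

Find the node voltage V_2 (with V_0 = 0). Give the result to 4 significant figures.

MNA unknowns: 6 node voltages V₁..V_6 plus 3 source currents (L1, L2, V1)
R1: Y=0.0006410 on G[2,4]
C1: Y=0.000 on G[1,3]
I1: z[4]−=0.00161, z[2]+=0.00161
R2: Y=0.1621 on G[5,6]
I2: z[4]−=0.00902, z[6]+=0.00902
R3: Y=0.006173 on G[4,5]
R4: Y=0.02132 on G[3,2]
R5: Y=0.01773 on G[6,0]
R6: Y=0.0001934 on G[5,2]
R7: Y=0.004049 on G[2,4]
R8: Y=0.0001164 on G[3,4]
R9: Y=0.1021 on G[4,2]
R10: Y=0.001626 on G[1,6]
R11: Y=0.3268 on G[4,0]
I3: z[1]−=0.00152, z[2]+=0.00152
I4: z[6]−=0.00789, z[1]+=0.00789
C2: Y=0.000 on G[6,5]
L1: row V2−V6=0, i_L1 at 2,6
R12: Y=0.04566 on G[1,5]
L2: row V0−V1=0, i_L2 at 0,1
V1: row V3−V2=26, i_V1 at 3,2
solve → V1=0.000, V2=-0.005077, V3=25.99, V4=-0.01858, V5=-0.004384, V6=-0.005077
aux → i_L1=-0.001341, i_L2=-0.006162, i_V1=-0.5574

-0.005077 V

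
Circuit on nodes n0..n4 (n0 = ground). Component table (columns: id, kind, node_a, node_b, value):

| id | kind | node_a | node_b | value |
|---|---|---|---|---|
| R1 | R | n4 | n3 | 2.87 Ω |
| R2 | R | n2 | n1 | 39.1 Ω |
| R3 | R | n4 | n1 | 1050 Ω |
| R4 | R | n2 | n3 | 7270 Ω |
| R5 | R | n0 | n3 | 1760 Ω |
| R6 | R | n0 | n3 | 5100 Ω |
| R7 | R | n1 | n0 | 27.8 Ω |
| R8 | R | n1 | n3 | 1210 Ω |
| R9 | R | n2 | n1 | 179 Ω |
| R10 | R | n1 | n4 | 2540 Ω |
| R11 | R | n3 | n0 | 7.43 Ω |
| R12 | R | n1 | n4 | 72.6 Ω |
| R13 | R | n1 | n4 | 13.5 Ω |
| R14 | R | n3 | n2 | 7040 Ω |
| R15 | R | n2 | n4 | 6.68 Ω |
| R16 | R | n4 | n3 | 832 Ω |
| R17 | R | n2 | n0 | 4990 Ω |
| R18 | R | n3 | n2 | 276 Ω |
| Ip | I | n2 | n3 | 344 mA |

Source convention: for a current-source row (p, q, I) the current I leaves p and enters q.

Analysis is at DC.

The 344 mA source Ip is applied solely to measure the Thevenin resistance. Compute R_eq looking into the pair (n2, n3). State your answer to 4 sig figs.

MNA unknowns: 4 node voltages V₁..V_4
R1: Y=0.3484 on G[4,3]
R2: Y=0.02558 on G[2,1]
R3: Y=0.0009524 on G[4,1]
R4: Y=0.0001376 on G[2,3]
R5: Y=0.0005682 on G[0,3]
R6: Y=0.0001961 on G[0,3]
R7: Y=0.03597 on G[1,0]
R8: Y=0.0008264 on G[1,3]
R9: Y=0.005587 on G[2,1]
R10: Y=0.0003937 on G[1,4]
R11: Y=0.1346 on G[3,0]
R12: Y=0.01377 on G[1,4]
R13: Y=0.07407 on G[1,4]
R14: Y=0.0001420 on G[3,2]
R15: Y=0.1497 on G[2,4]
R16: Y=0.001202 on G[4,3]
R17: Y=0.0002004 on G[2,0]
R18: Y=0.003623 on G[3,2]
Ip: z[2]−=0.344, z[3]+=0.344
solve → V1=-0.8543, V2=-2.509, V3=0.2307, V4=-0.6307

R_eq = 7.965 Ω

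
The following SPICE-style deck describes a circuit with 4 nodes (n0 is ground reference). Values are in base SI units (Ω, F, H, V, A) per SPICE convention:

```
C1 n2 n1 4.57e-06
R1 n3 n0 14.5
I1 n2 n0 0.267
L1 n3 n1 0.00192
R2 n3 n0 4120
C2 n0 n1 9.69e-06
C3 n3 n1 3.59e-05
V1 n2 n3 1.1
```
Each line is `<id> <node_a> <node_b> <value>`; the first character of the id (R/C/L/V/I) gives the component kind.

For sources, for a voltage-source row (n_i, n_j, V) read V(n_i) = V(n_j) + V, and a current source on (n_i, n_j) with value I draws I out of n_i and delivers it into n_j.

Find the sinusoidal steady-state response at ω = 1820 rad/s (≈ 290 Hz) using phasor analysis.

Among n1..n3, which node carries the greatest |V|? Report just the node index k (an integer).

MNA unknowns: 3 node voltages V₁..V_3 plus 1 source current (V1)
C1: Y=0.000+0.008317j on G[2,1]
R1: Y=0.06897+0.000j on G[3,0]
I1: z[2]−=0.267, z[0]+=0.267
L1: Y=0.000-0.2862j on G[3,1]
R2: Y=0.0002427+0.000j on G[3,0]
C2: Y=0.000+0.01764j on G[0,1]
C3: Y=0.000+0.06534j on G[3,1]
V1: row V2−V3=1.1, i_V1 at 2,3
solve → V1=-3.949+1.097j, V2=-2.478+1.006j, V3=-3.578+1.006j
aux → i_V1=-0.2678-0.01223j

1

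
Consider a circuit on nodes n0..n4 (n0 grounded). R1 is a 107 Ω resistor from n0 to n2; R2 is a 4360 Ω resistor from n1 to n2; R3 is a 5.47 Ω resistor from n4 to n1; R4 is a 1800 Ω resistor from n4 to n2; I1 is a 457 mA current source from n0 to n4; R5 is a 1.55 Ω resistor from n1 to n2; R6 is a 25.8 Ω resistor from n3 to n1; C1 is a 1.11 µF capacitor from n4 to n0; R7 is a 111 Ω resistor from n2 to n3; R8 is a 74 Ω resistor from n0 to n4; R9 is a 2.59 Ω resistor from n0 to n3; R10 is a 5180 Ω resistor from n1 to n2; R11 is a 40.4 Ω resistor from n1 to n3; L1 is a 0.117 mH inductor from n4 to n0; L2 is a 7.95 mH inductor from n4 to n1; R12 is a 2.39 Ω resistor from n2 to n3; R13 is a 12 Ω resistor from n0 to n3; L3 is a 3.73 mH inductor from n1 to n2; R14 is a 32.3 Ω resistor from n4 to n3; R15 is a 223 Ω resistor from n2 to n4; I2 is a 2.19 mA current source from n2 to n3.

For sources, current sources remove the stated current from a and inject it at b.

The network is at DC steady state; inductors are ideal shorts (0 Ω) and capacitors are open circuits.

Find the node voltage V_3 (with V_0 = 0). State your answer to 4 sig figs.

Apply KCL at each of the 4 non-ground nodes and solve the resulting linear system.
Node n1: branches {R2, R3, R5, R6, R10, R11, L2, L3} → V_1 = 0.000
Node n2: branches {R1, R2, R4, R5, R7, R10, R12, L3, R15, I2} → V_2 = 0.000
Node n3: branches {R6, R7, R9, R11, R12, R13, R14, I2} → V_3 = 0.002209
Node n4: branches {R3, R4, I1, C1, R8, L1, L2, R14, R15} → V_4 = 0.000
Source currents: i(L1)=0.4560, i(L2)=0.001105, i(L3)=0.001246

0.002209 V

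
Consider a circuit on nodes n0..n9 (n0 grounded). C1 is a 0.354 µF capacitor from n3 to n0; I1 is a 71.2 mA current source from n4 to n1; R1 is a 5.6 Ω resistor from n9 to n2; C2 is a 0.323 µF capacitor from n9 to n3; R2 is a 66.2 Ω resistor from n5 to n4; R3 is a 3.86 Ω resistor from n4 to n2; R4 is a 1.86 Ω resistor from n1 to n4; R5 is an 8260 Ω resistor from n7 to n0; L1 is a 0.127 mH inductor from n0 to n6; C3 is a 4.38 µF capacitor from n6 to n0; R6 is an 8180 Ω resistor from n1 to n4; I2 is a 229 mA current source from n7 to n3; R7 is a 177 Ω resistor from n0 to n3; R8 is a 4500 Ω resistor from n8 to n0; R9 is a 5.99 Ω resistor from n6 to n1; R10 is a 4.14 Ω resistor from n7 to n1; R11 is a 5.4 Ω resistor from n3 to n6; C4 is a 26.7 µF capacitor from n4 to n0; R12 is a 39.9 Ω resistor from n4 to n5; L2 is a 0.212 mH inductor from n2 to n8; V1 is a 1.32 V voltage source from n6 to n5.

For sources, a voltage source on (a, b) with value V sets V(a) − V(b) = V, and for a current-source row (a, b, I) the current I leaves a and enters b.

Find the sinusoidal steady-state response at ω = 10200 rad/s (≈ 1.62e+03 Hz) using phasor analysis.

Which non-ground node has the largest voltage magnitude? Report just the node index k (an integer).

7

Apply KCL at each of the 9 non-ground nodes and solve the resulting linear system.
Node n1: branches {I1, R4, R6, R9, R10} → V_1 = -0.4664+0.6586j
Node n2: branches {R1, R3, L2} → V_2 = -0.2794+0.7920j
Node n3: branches {C1, C2, I2, R7, R11} → V_3 = 1.097+0.2305j
Node n4: branches {I1, R2, R3, R4, R6, C4, R12} → V_4 = -0.2871+0.7753j
Node n5: branches {R2, R12, V1} → V_5 = -1.420+0.2833j
Node n6: branches {L1, C3, R9, R11, V1} → V_6 = -0.09991+0.2833j
Node n7: branches {R5, I2, R10} → V_7 = -1.414+0.6583j
Node n8: branches {R8, L2} → V_8 = -0.2790+0.7921j
Node n9: branches {R1, C2} → V_9 = -0.2686+0.8172j
Source currents: i(V1)=-0.04550-0.01976j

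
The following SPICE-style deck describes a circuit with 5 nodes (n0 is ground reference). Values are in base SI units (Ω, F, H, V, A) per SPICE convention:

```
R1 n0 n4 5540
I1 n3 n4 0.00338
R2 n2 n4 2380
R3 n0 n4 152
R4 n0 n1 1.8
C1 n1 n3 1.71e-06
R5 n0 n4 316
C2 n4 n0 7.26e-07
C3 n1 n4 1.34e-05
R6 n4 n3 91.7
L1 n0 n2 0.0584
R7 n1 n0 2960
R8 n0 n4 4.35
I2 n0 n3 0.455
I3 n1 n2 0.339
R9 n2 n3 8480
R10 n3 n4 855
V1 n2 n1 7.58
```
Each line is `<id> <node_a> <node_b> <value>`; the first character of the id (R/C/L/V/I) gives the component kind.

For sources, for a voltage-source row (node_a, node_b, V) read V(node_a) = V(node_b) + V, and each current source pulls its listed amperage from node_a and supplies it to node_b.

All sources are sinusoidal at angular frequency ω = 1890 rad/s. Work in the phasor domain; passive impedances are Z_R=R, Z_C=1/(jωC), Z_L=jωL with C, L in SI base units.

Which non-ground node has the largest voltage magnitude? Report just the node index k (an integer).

Element admittances at ω=1890 rad/s:
  Y(R1) = 0.0001805+0.000j S between n0,n4
  I1: injects 0.00338 A into n4 (from n3)
  Y(R2) = 0.0004202+0.000j S between n2,n4
  Y(R3) = 0.006579+0.000j S between n0,n4
  Y(R4) = 0.5556+0.000j S between n0,n1
  Y(C1) = 0.000+0.003232j S between n1,n3
  Y(R5) = 0.003165+0.000j S between n0,n4
  Y(C2) = 0.000+0.001372j S between n4,n0
  Y(C3) = 0.000+0.02533j S between n1,n4
  Y(R6) = 0.01091+0.000j S between n4,n3
  Y(L1) = 0.000-0.009060j S between n0,n2
  Y(R7) = 0.0003378+0.000j S between n1,n0
  Y(R8) = 0.2299+0.000j S between n0,n4
  I2: injects 0.455 A into n3 (from n0)
  I3: injects 0.339 A into n2 (from n1)
  Y(R9) = 0.0001179+0.000j S between n2,n3
  Y(R10) = 0.001170+0.000j S between n3,n4
  V1: constraint V(n2)−V(n1) = 7.58
Assemble and solve the 5×5 MNA system:
  V(n1)=0.1039+0.4004j  V(n2)=7.684+0.4004j  V(n3)=35.94-10.14j  V(n4)=1.638-0.6473j
  i(V1)=0.3362+0.06793j

3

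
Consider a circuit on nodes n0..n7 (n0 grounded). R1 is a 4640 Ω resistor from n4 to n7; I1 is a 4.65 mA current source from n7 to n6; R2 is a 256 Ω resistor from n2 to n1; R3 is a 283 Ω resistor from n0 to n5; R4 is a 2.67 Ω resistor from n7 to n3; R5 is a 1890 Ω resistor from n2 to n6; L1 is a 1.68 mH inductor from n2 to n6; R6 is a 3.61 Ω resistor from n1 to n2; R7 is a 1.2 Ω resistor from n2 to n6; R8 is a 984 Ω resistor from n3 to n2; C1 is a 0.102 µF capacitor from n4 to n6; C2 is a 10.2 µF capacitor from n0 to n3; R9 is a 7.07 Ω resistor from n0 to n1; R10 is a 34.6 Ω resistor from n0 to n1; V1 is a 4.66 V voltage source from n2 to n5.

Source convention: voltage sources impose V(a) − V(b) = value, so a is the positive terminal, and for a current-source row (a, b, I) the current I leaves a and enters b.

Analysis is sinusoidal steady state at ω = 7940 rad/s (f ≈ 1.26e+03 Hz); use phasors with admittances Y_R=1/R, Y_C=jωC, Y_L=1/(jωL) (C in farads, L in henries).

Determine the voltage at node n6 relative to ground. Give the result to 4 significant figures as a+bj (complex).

0.1960+0.0009886j V

Apply KCL at each of the 7 non-ground nodes and solve the resulting linear system.
Node n1: branches {R2, R6, R9, R10} → V_1 = 0.1186+0.0003091j
Node n2: branches {R2, R5, L1, R6, R7, R8, V1} → V_2 = 0.1905+0.0004966j
Node n3: branches {R4, R8, C2} → V_3 = -0.0006719+0.05446j
Node n4: branches {R1, C1} → V_4 = 0.1955+0.05646j
Node n5: branches {R3, V1} → V_5 = -4.469+0.0004966j
Node n6: branches {I1, R5, L1, R7, C1} → V_6 = 0.1960+0.0009886j
Node n7: branches {R1, I1, R4} → V_7 = -0.01297+0.05446j
Source currents: i(V1)=-0.01579+1.755e-06j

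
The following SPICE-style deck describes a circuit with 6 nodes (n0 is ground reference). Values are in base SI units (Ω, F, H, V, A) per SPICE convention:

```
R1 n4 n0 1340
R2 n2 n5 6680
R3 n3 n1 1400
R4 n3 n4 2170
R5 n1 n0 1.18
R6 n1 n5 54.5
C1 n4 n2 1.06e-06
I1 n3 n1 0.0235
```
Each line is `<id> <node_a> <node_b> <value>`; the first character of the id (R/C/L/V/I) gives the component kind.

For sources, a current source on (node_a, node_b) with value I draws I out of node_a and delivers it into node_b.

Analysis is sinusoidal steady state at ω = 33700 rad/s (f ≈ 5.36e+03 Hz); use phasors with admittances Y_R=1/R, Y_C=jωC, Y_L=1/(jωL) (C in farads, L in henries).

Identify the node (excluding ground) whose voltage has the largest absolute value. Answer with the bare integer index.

3

MNA unknowns: 5 node voltages V₁..V_5
R1: Y=0.0007463+0.000j on G[4,0]
R2: Y=0.0001497+0.000j on G[2,5]
R3: Y=0.0007143+0.000j on G[3,1]
R4: Y=0.0004608+0.000j on G[3,4]
R5: Y=0.8475+0.000j on G[1,0]
R6: Y=0.01835+0.000j on G[1,5]
C1: Y=0.000+0.03572j on G[4,2]
I1: z[3]−=0.0235, z[1]+=0.0235
solve → V1=0.006905-3.630e-06j, V2=-7.841-0.02850j, V3=-23.07+0.001614j, V4=-7.842+0.004122j, V5=-0.05661-0.0002343j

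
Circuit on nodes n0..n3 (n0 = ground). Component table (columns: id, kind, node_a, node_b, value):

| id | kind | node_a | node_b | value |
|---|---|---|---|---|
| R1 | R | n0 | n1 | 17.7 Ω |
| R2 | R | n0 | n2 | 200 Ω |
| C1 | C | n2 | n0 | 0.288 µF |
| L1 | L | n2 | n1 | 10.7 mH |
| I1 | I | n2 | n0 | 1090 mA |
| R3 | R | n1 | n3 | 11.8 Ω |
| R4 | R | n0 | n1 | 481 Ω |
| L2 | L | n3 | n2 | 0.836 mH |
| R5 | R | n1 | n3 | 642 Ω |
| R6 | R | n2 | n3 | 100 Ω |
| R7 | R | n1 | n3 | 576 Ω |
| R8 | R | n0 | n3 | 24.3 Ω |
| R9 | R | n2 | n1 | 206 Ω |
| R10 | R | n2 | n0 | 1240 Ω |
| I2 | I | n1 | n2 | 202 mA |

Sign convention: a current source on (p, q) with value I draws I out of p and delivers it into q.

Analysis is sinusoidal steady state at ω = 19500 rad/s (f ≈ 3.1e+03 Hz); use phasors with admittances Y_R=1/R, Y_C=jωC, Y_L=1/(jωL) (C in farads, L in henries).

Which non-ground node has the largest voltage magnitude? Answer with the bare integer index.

2

Apply KCL at each of the 3 non-ground nodes and solve the resulting linear system.
Node n1: branches {R1, L1, R3, R4, R5, R7, R9, I2} → V_1 = -9.295+1.119j
Node n2: branches {R2, C1, L1, I1, L2, R6, R9, R10, I2} → V_2 = -16.78-9.544j
Node n3: branches {R3, L2, R5, R6, R7, R8} → V_3 = -12.19+2.044j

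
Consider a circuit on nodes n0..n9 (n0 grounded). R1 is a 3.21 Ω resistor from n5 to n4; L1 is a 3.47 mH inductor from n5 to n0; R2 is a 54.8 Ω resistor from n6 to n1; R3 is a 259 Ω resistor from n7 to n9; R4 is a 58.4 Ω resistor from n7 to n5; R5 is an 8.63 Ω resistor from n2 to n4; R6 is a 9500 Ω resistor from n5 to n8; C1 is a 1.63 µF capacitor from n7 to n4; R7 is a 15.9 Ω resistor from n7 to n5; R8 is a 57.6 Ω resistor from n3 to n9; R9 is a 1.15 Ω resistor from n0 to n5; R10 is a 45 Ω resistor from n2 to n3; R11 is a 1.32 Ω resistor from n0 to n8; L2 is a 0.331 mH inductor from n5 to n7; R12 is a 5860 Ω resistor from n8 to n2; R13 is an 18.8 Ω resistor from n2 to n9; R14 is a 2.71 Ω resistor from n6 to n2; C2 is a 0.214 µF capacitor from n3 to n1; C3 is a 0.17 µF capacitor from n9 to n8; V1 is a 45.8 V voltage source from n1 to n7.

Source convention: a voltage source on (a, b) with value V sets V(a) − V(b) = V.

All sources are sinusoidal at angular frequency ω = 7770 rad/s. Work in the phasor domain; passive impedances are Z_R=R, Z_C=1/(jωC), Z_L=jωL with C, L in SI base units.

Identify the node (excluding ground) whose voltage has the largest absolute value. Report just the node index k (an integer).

1

Element admittances at ω=7770 rad/s:
  Y(R1) = 0.3115+0.000j S between n5,n4
  Y(L1) = 0.000-0.03709j S between n5,n0
  Y(R2) = 0.01825+0.000j S between n6,n1
  Y(R3) = 0.003861+0.000j S between n7,n9
  Y(R4) = 0.01712+0.000j S between n7,n5
  Y(R5) = 0.1159+0.000j S between n2,n4
  Y(R6) = 0.0001053+0.000j S between n5,n8
  Y(C1) = 0.000+0.01267j S between n7,n4
  Y(R7) = 0.06289+0.000j S between n7,n5
  Y(R8) = 0.01736+0.000j S between n3,n9
  Y(R9) = 0.8696+0.000j S between n0,n5
  Y(R10) = 0.02222+0.000j S between n2,n3
  Y(R11) = 0.7576+0.000j S between n0,n8
  Y(L2) = 0.000-0.3888j S between n5,n7
  Y(R12) = 0.0001706+0.000j S between n8,n2
  Y(R13) = 0.05319+0.000j S between n2,n9
  Y(R14) = 0.3690+0.000j S between n6,n2
  Y(C2) = 0.000+0.001663j S between n3,n1
  Y(C3) = 0.000+0.001321j S between n9,n8
  V1: constraint V(n1)−V(n7) = 45.8
Assemble and solve the 10×10 MNA system:
  V(n1)=45.45-1.625j  V(n2)=7.574+0.08582j  V(n3)=7.533+1.755j  V(n4)=2.099-0.05713j  V(n5)=-0.0006454-0.01091j  V(n6)=9.359+0.005202j  V(n7)=-0.3455-1.625j  V(n8)=0.001275+0.01249j  V(n9)=7.158+0.2594j
  i(V1)=-0.6643-0.03331j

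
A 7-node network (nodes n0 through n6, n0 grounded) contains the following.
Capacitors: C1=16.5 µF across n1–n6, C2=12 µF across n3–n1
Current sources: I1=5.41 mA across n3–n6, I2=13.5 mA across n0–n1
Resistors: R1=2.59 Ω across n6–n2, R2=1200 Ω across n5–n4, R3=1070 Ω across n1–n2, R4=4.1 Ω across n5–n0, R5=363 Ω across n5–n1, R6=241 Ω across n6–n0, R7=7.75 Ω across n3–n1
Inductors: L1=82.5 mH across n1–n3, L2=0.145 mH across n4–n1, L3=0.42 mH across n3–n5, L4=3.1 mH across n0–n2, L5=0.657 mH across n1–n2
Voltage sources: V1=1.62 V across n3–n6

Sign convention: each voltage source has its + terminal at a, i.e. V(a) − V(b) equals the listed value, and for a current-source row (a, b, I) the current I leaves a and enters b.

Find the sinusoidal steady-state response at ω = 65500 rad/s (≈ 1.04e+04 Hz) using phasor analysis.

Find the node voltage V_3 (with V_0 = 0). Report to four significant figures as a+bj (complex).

Element admittances at ω=65500 rad/s:
  Y(C1) = 0.000+1.081j S between n1,n6
  I1: injects 0.00541 A into n6 (from n3)
  Y(R1) = 0.3861+0.000j S between n6,n2
  Y(L1) = 0.000-0.0001851j S between n1,n3
  Y(L2) = 0.000-0.1053j S between n4,n1
  Y(R2) = 0.0008333+0.000j S between n5,n4
  Y(R3) = 0.0009346+0.000j S between n1,n2
  I2: injects 0.0135 A into n1 (from n0)
  Y(R4) = 0.2439+0.000j S between n5,n0
  Y(L3) = 0.000-0.03635j S between n3,n5
  Y(R5) = 0.002755+0.000j S between n5,n1
  Y(C2) = 0.000+0.7860j S between n3,n1
  Y(L4) = 0.000-0.004925j S between n0,n2
  Y(L5) = 0.000-0.02324j S between n1,n2
  Y(R6) = 0.004149+0.000j S between n6,n0
  Y(R7) = 0.1290+0.000j S between n3,n1
  V1: constraint V(n3)−V(n6) = 1.62
Assemble and solve the 7×7 MNA system:
  V(n1)=-0.5826+0.4166j  V(n2)=-1.282+0.4304j  V(n3)=0.3425+0.4889j  V(n4)=-0.5790+0.4217j  V(n5)=0.06839-0.03421j  V(n6)=-1.277+0.4889j
  i(V1)=-0.08702-0.7264j

0.3425+0.4889j V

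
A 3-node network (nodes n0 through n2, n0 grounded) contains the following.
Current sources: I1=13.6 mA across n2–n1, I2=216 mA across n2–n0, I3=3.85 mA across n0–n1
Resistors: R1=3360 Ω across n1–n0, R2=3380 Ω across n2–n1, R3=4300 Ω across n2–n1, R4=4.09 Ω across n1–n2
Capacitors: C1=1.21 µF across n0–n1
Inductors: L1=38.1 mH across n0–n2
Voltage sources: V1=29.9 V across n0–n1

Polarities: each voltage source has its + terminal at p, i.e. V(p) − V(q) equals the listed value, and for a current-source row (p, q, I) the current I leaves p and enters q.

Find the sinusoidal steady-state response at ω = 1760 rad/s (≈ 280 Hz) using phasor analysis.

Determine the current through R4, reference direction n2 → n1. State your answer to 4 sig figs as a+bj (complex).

MNA unknowns: 2 node voltages V₁..V_2 plus 1 source current (V1)
I1: z[2]−=0.0136, z[1]+=0.0136
R1: Y=0.0002976+0.000j on G[1,0]
R2: Y=0.0002959+0.000j on G[2,1]
R3: Y=0.0002326+0.000j on G[2,1]
R4: Y=0.2445+0.000j on G[1,2]
I2: z[2]−=0.216, z[0]+=0.216
C1: Y=0.000+0.002130j on G[0,1]
I3: z[0]−=0.00385, z[1]+=0.00385
L1: Y=0.000-0.01491j on G[0,2]
V1: row V0−V1=29.9, i_V1 at 0,1
solve → V1=-29.90+0.000j, V2=-30.72-1.870j
aux → i_V1=0.1754+0.3945j

-0.2013-0.4572j A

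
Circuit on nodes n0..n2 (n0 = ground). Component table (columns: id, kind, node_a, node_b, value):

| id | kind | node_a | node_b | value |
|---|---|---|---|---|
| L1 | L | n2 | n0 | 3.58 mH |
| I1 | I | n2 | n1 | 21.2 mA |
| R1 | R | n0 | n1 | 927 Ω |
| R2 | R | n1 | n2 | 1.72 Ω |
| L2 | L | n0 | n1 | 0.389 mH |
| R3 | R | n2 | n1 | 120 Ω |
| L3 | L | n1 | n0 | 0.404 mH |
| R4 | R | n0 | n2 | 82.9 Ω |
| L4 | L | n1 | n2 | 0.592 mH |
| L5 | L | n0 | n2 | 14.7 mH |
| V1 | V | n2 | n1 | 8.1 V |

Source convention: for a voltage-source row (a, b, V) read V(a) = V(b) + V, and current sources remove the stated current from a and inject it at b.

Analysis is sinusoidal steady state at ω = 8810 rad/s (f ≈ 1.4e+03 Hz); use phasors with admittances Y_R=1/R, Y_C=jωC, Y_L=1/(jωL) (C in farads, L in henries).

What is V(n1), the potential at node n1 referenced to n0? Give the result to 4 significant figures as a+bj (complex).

Element admittances at ω=8810 rad/s:
  Y(L1) = 0.000-0.03171j S between n2,n0
  I1: injects 0.0212 A into n1 (from n2)
  Y(R1) = 0.001079+0.000j S between n0,n1
  Y(R2) = 0.5814+0.000j S between n1,n2
  Y(L2) = 0.000-0.2918j S between n0,n1
  Y(R3) = 0.008333+0.000j S between n2,n1
  Y(L3) = 0.000-0.2810j S between n1,n0
  Y(R4) = 0.01206+0.000j S between n0,n2
  Y(L4) = 0.000-0.1917j S between n1,n2
  Y(L5) = 0.000-0.007722j S between n0,n2
  V1: constraint V(n2)−V(n1) = 8.1
Assemble and solve the 3×3 MNA system:
  V(n1)=-0.5249-0.1483j  V(n2)=7.575-0.1483j
  i(V1)=-4.884+1.854j

-0.5249-0.1483j V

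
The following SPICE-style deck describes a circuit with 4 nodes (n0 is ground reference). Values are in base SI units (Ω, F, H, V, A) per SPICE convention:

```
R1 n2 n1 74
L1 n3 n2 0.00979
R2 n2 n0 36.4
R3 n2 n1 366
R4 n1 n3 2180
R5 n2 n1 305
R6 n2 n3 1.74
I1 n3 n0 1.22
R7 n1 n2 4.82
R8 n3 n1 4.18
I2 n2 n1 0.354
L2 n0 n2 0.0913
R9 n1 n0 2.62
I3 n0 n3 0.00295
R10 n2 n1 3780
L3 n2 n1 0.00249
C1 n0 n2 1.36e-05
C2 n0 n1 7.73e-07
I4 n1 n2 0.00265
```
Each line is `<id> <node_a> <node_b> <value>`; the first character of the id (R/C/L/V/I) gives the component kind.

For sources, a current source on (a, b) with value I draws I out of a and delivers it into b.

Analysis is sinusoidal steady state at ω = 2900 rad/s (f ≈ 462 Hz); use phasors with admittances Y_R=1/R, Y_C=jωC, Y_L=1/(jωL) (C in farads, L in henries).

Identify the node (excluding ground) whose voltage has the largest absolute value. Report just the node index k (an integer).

3

Apply KCL at each of the 3 non-ground nodes and solve the resulting linear system.
Node n1: branches {R1, R3, R4, R5, R7, R8, I2, R9, R10, L3, C2, I4} → V_1 = -2.792+0.5060j
Node n2: branches {R1, L1, R2, R3, R5, R6, R7, I2, L2, R10, L3, C1, I4} → V_2 = -5.326+0.1118j
Node n3: branches {L1, R4, R6, I1, R8, I3} → V_3 = -6.078+0.1953j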